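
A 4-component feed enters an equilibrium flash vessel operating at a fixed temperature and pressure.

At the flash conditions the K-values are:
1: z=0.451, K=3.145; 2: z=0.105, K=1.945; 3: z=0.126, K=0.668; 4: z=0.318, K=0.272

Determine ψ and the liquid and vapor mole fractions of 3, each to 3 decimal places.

ψ = 0.623, x_3 = 0.159, y_3 = 0.106

Material balance + equilibrium reduce to Σ zᵢ(Kᵢ−1)/(1+ψ(Kᵢ−1)) = 0.
g(0) = ΣzᵢKᵢ − 1 = 0.793 and g(1) = 1 − Σzᵢ/Kᵢ = -0.555, so a root lies in (0, 1).
Newton–Raphson from ψ = 0.51:
  ψ = 0.510: g = 0.1104, g' = -0.962 → ψ = 0.625
  ψ = 0.625: g = -0.0016, g' = -1.005 → ψ = 0.623
Converged at ψ = 0.623.
Compositions from xᵢ = zᵢ/(1+ψ(Kᵢ−1)), yᵢ = Kᵢxᵢ:
  1: x = 0.193, y = 0.607
  2: x = 0.066, y = 0.129
  3: x = 0.159, y = 0.106
  4: x = 0.582, y = 0.158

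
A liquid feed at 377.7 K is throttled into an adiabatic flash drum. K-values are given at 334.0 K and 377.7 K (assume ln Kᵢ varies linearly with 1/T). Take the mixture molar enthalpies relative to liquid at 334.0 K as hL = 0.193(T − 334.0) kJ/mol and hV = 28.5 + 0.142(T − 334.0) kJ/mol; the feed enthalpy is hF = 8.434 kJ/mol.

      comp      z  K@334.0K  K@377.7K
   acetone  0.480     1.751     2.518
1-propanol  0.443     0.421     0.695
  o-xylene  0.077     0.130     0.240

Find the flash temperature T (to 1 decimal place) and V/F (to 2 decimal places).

Adiabatic flash: solve Rachford–Rice at each trial T, then check hF = ψ·hV(T) + (1−ψ)·hL(T).
  T = 334.0 K: K = (1.751, 0.421, 0.130), RR gives ψ = 0.078, H_out = 2.225 kJ/mol
  T = 377.7 K: K = (2.518, 0.695, 0.240), RR gives ψ = 0.802, H_out = 29.497 kJ/mol
  T = 355.9 K: K = (2.124, 0.550, 0.180), RR gives ψ = 0.465, H_out = 16.958 kJ/mol
  T = 344.9 K: K = (1.934, 0.483, 0.154), RR gives ψ = 0.284, H_out = 10.033 kJ/mol
  T = 339.4 K: K = (1.841, 0.451, 0.141), RR gives ψ = 0.185, H_out = 6.261 kJ/mol
  T = 342.1 K: K = (1.886, 0.466, 0.147), RR gives ψ = 0.234, H_out = 8.147 kJ/mol
  T = 343.5 K: K = (1.910, 0.475, 0.151), RR gives ψ = 0.259, H_out = 9.098 kJ/mol
Linear interpolation between T = 342.1 (H_out = 8.147) and T = 343.5 (H_out = 9.098) on hF = 8.434 gives T ≈ 342.5 K, at which ψ = 0.24.

T = 342.5 K, V/F = 0.24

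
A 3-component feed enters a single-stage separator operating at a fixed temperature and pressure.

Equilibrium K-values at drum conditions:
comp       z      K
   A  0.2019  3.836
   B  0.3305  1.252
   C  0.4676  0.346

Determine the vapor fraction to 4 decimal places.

Let ψ = V/F and solve Σ zᵢ(Kᵢ−1)/(1+ψ(Kᵢ−1)) = 0.
Feasibility: ΣzᵢKᵢ = 1.3501, Σzᵢ/Kᵢ = 1.6681 — both > 1, two phases present.
Iterate (Newton) starting at ψ = 0.61:
  ψ = 0.6100: g = -0.22685, g' = -0.7873 → ψ = 0.3218
  ψ = 0.3218: g = -0.01095, g' = -0.7827 → ψ = 0.3079
  ψ = 0.3079: g = 0.00008, g' = -0.7945 → ψ = 0.3080
Converged at ψ = 0.3080.

ψ = 0.3080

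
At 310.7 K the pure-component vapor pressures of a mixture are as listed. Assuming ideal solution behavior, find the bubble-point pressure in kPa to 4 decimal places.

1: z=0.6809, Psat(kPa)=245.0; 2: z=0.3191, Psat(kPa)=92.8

Pbub = 196.4330 kPa

At the bubble point ψ → 0, so ΣzᵢKᵢ = 1 with Kᵢ = Pᵢˢᵃᵗ/P ⇒ P = ΣzᵢPᵢˢᵃᵗ.
P = 0.6809·245.0 + 0.3191·92.8 = 196.4330 kPa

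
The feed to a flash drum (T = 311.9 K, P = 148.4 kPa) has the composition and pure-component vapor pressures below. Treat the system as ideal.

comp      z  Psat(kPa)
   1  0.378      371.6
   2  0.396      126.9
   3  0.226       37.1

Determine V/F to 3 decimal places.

Raoult's law: Kᵢ = Pᵢˢᵃᵗ/P = Pᵢˢᵃᵗ/148.4.
  K_1 = 371.6/148.4 = 2.50404, K_2 = 126.9/148.4 = 0.85512, K_3 = 37.1/148.4 = 0.25000
Newton–Raphson from V/F = 0.67:
  V/F = 0.670: g = -0.1211, g' = -0.736 → V/F = 0.505
  V/F = 0.505: g = -0.0119, g' = -0.615 → V/F = 0.486
Converged at V/F = 0.486.

V/F = 0.486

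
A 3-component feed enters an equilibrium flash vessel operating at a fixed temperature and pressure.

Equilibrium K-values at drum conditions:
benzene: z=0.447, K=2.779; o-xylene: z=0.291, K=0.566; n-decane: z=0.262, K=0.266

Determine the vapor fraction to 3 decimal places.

ψ = 0.447

Material balance + equilibrium reduce to Σ zᵢ(Kᵢ−1)/(1+ψ(Kᵢ−1)) = 0.
Feasibility: ΣzᵢKᵢ = 1.477, Σzᵢ/Kᵢ = 1.660 — both > 1, two phases present.
Newton–Raphson from ψ = 0.32:
  ψ = 0.320: g = 0.1087, g' = -0.889 → ψ = 0.442
  ψ = 0.442: g = 0.0040, g' = -0.837 → ψ = 0.447
Converged at ψ = 0.447.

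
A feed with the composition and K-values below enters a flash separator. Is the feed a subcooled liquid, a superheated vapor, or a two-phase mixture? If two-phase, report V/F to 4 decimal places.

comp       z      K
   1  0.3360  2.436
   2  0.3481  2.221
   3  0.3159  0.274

two-phase, V/F = 0.7034

ΣzᵢKᵢ = 1.6782; Σzᵢ/Kᵢ = 1.4476.
Both exceed 1, so a two-phase solution exists.
Rachford–Rice: g(ψ) = Σ zᵢ(Kᵢ−1)/(1+ψ(Kᵢ−1)) = 0.
Newton–Raphson from ψ = 0.62:
  ψ = 0.6200: g = 0.08007, g' = -0.9127 → ψ = 0.7077
  ψ = 0.7077: g = -0.00442, g' = -1.0242 → ψ = 0.7034
Converged at ψ = 0.7034.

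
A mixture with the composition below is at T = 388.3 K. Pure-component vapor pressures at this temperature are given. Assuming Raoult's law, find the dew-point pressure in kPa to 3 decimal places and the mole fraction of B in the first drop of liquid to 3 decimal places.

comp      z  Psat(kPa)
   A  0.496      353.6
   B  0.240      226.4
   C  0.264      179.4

Pdew = 254.171 kPa, x_B = 0.269

At the dew point ψ → 1, so Σzᵢ/Kᵢ = 1 with Kᵢ = Pᵢˢᵃᵗ/P ⇒ 1/P = Σzᵢ/Pᵢˢᵃᵗ.
1/P = 0.496/353.6 + 0.240/226.4 + 0.264/179.4 = 0.003934 ⇒ P = 254.171 kPa
xᵢ = zᵢP/Pᵢˢᵃᵗ ⇒ x_B = 0.240·254.171/226.4 = 0.269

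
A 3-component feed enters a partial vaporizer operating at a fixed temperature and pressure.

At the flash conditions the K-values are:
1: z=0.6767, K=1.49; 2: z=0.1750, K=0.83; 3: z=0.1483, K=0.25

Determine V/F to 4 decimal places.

V/F = 0.6524

Rachford–Rice: g(V/F) = Σ zᵢ(Kᵢ−1)/(1+V/F(Kᵢ−1)) = 0.
Feasibility: ΣzᵢKᵢ = 1.1906, Σzᵢ/Kᵢ = 1.2582 — both > 1, two phases present.
Newton iteration, V/F⁰ = 0.44:
  V/F = 0.4400: g = 0.07461, g' = -0.3017 → V/F = 0.6873
  V/F = 0.6873: g = -0.01520, g' = -0.4527 → V/F = 0.6537
  V/F = 0.6537: g = -0.00055, g' = -0.4207 → V/F = 0.6524
Converged at V/F = 0.6524.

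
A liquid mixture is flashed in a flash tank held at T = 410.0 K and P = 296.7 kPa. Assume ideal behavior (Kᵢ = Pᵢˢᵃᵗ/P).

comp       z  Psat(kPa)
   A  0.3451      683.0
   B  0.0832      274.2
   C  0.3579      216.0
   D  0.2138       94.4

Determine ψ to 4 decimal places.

ψ = 0.3565

Raoult's law: Kᵢ = Pᵢˢᵃᵗ/P = Pᵢˢᵃᵗ/296.7.
  K_A = 683.0/296.7 = 2.301989, K_B = 274.2/296.7 = 0.924166, K_C = 216.0/296.7 = 0.728008, K_D = 94.4/296.7 = 0.318166
Newton–Raphson from ψ = 0.5:
  ψ = 0.5000: g = -0.06826, g' = -0.4794 → ψ = 0.3576
  ψ = 0.3576: g = -0.00054, g' = -0.4792 → ψ = 0.3565
Converged at ψ = 0.3565.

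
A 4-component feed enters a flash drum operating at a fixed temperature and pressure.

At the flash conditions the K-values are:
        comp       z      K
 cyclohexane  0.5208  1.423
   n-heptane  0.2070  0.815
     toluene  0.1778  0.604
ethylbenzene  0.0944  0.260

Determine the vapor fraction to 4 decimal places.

ψ = 0.2255

Material balance + equilibrium reduce to Σ zᵢ(Kᵢ−1)/(1+ψ(Kᵢ−1)) = 0.
Check two-phase: ΣzᵢKᵢ = 1.0417 > 1 and Σzᵢ/Kᵢ = 1.2774 > 1, so g(0) = 0.0417 > 0 and g(1) = -0.2774 < 0.
Iterate (Newton) starting at ψ = 0.41:
  ψ = 0.4100: g = -0.03804, g' = -0.2222 → ψ = 0.2388
  ψ = 0.2388: g = -0.00260, g' = -0.1949 → ψ = 0.2255
Converged at ψ = 0.2255.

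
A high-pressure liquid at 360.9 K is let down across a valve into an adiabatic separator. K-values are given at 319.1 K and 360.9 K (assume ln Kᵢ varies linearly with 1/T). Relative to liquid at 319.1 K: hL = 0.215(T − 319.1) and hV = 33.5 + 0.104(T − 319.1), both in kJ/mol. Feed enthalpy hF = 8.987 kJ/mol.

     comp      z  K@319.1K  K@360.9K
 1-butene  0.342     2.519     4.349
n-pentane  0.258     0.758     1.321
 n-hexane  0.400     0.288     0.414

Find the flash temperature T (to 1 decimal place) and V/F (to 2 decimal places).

T = 322.3 K, V/F = 0.25

Adiabatic flash: solve Rachford–Rice at each trial T, then check hF = ψ·hV(T) + (1−ψ)·hL(T).
  T = 319.1 K: K = (2.519, 0.758, 0.288), RR gives ψ = 0.201, H_out = 6.733 kJ/mol
  T = 360.9 K: K = (4.349, 1.321, 0.414), RR gives ψ = 0.717, H_out = 29.673 kJ/mol
  T = 340.0 K: K = (3.366, 1.018, 0.349), RR gives ψ = 0.486, H_out = 19.654 kJ/mol
  T = 329.6 K: K = (2.927, 0.883, 0.318), RR gives ψ = 0.355, H_out = 13.741 kJ/mol
  T = 324.4 K: K = (2.721, 0.820, 0.303), RR gives ψ = 0.282, H_out = 10.434 kJ/mol
  T = 321.8 K: K = (2.621, 0.789, 0.296), RR gives ψ = 0.244, H_out = 8.666 kJ/mol
  T = 323.1 K: K = (2.670, 0.804, 0.299), RR gives ψ = 0.263, H_out = 9.560 kJ/mol
Linear interpolation between T = 321.8 (H_out = 8.666) and T = 323.1 (H_out = 9.560) on hF = 8.987 gives T ≈ 322.3 K, at which ψ = 0.25.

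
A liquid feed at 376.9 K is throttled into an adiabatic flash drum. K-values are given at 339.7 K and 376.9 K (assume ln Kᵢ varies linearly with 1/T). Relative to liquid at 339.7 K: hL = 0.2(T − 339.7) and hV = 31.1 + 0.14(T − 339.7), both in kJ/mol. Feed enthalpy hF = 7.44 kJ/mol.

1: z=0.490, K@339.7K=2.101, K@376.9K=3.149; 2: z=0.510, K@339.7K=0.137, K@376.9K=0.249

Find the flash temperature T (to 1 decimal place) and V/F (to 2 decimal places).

Adiabatic flash: solve Rachford–Rice at each trial T, then check hF = ψ·hV(T) + (1−ψ)·hL(T).
  T = 339.7 K: K = (2.101, 0.137), RR gives ψ = 0.105, H_out = 3.252 kJ/mol
  T = 376.9 K: K = (3.149, 0.249), RR gives ψ = 0.415, H_out = 19.424 kJ/mol
  T = 358.3 K: K = (2.599, 0.188), RR gives ψ = 0.284, H_out = 12.243 kJ/mol
  T = 349.0 K: K = (2.344, 0.161), RR gives ψ = 0.204, H_out = 8.104 kJ/mol
  T = 344.4 K: K = (2.222, 0.149), RR gives ψ = 0.158, H_out = 5.818 kJ/mol
  T = 346.7 K: K = (2.282, 0.155), RR gives ψ = 0.182, H_out = 6.985 kJ/mol
Linear interpolation between T = 346.7 (H_out = 6.985) and T = 349.0 (H_out = 8.104) on hF = 7.44 gives T ≈ 347.6 K, at which ψ = 0.19.

T = 347.6 K, V/F = 0.19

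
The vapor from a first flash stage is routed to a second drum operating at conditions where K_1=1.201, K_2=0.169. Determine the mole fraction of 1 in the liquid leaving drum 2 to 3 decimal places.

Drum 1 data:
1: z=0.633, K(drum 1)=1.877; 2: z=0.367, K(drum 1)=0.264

Drum 1:
Material balance + equilibrium reduce to Σ zᵢ(Kᵢ−1)/(1+ψ₁(Kᵢ−1)) = 0.
g(0) = ΣzᵢKᵢ − 1 = 0.285 and g(1) = 1 − Σzᵢ/Kᵢ = -0.727, so a root lies in (0, 1).
Newton iteration, ψ₁⁰ = 0.5:
  ψ₁ = 0.500: g = -0.0415, g' = -0.733 → ψ₁ = 0.443
  ψ₁ = 0.443: g = -0.0013, g' = -0.690 → ψ₁ = 0.442
Converged at ψ₁ = 0.442.
Drum-1 compositions:
  1: x = 0.456, y = 0.856
  2: x = 0.544, y = 0.144
Drum-2 feed = drum-1 vapor: z₂ = (0.8565, 0.1435).
Drum 2:
Binary case is linear: z₁(K₁−1)(1+ψ₂(K₂−1)) + z₂(K₂−1)(1+ψ₂(K₁−1)) = 0
⇒ ψ₂ = [z₁(K₁−1)+z₂(K₂−1)] / [−(K₁−1)(K₂−1)] = 0.0529/0.1670 = 0.317
  1: x = 0.805, y = 0.967
  2: x = 0.195, y = 0.033

x_1 (drum 2) = 0.805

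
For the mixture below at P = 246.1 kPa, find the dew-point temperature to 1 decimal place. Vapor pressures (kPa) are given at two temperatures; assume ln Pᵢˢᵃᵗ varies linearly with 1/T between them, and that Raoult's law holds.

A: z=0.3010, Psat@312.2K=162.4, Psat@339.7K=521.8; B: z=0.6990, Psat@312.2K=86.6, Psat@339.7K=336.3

Dew-point temperature: Σzᵢ·P/Pᵢˢᵃᵗ(T) = 1. Interpolate ln Pᵢˢᵃᵗ = aᵢ + bᵢ/T.
  T = 312.2 K: ΣzᵢP/Pᵢˢᵃᵗ = 2.4426
  T = 339.7 K: ΣzᵢP/Pᵢˢᵃᵗ = 0.6535
  T = 325.9 K: ΣzᵢP/Pᵢˢᵃᵗ = 1.2308
  T = 332.8 K: ΣzᵢP/Pᵢˢᵃᵗ = 0.8908
  T = 329.4 K: ΣzᵢP/Pᵢˢᵃᵗ = 1.0428
  T = 331.1 K: ΣzᵢP/Pᵢˢᵃᵗ = 0.9634
Interpolating between 329.4 K and 331.1 K gives T ≈ 330.3 K.

T = 330.3 K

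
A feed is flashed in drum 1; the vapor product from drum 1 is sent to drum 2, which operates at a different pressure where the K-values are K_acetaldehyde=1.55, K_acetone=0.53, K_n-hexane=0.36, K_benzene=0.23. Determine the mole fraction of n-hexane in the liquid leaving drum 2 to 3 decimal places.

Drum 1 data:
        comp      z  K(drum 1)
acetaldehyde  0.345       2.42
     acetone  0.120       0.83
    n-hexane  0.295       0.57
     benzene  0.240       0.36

Drum 1:
Let ψ₁ = V/F and solve Σ zᵢ(Kᵢ−1)/(1+ψ₁(Kᵢ−1)) = 0.
g(0) = ΣzᵢKᵢ − 1 = 0.189 and g(1) = 1 − Σzᵢ/Kᵢ = -0.471, so a root lies in (0, 1).
Newton iteration, ψ₁⁰ = 0.38:
  ψ₁ = 0.380: g = -0.0582, g' = -0.547 → ψ₁ = 0.274
  ψ₁ = 0.274: g = 0.0015, g' = -0.579 → ψ₁ = 0.276
Converged at ψ₁ = 0.276.
Drum-1 compositions:
  acetaldehyde: x = 0.248, y = 0.600
  acetone: x = 0.126, y = 0.105
  n-hexane: x = 0.335, y = 0.191
  benzene: x = 0.292, y = 0.105
Drum-2 feed = drum-1 vapor: z₂ = (0.5997, 0.1045, 0.1908, 0.1049).
Drum 2:
Material balance + equilibrium reduce to Σ zᵢ(Kᵢ−1)/(1+ψ₂(Kᵢ−1)) = 0.
Feasibility: ΣzᵢKᵢ = 1.078, Σzᵢ/Kᵢ = 1.570 — both > 1, two phases present.
Newton iteration, ψ₂⁰ = 0.41:
  ψ₂ = 0.410: g = -0.0753, g' = -0.433 → ψ₂ = 0.236
  ψ₂ = 0.236: g = -0.0059, g' = -0.373 → ψ₂ = 0.220
Converged at ψ₂ = 0.220.
  acetaldehyde: x = 0.535, y = 0.829
  acetone: x = 0.117, y = 0.062
  n-hexane: x = 0.222, y = 0.080
  benzene: x = 0.126, y = 0.029

x_n-hexane (drum 2) = 0.222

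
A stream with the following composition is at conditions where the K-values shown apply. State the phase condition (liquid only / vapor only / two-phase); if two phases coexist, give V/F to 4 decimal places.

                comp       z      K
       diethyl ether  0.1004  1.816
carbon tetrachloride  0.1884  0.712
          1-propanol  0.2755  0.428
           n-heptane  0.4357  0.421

ΣzᵢKᵢ = 0.6178; Σzᵢ/Kᵢ = 1.9985.
Since ΣzᵢKᵢ < 1 the mixture is below its bubble point — single liquid phase.

liquid only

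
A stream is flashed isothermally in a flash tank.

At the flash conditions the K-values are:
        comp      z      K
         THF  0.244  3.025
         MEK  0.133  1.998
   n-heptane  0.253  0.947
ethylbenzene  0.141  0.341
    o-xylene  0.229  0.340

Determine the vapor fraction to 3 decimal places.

ψ = 0.434

Material balance + equilibrium reduce to Σ zᵢ(Kᵢ−1)/(1+ψ(Kᵢ−1)) = 0.
Feasibility: ΣzᵢKᵢ = 1.369, Σzᵢ/Kᵢ = 1.501 — both > 1, two phases present.
Iterate (Newton) starting at ψ = 0.36:
  ψ = 0.360: g = 0.0497, g' = -0.684 → ψ = 0.433
  ψ = 0.433: g = 0.0008, g' = -0.665 → ψ = 0.434
Converged at ψ = 0.434.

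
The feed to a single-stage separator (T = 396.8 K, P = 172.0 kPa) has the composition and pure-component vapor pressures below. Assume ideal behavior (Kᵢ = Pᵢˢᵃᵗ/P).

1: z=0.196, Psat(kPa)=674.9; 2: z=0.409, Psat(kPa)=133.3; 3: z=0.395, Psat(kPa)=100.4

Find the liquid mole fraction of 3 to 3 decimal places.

x_3 = 0.459

Raoult's law: Kᵢ = Pᵢˢᵃᵗ/P = Pᵢˢᵃᵗ/172.0.
  K_1 = 674.9/172.0 = 3.92384, K_2 = 133.3/172.0 = 0.77500, K_3 = 100.4/172.0 = 0.58372
Let ψ = V/F and solve Σ zᵢ(Kᵢ−1)/(1+ψ(Kᵢ−1)) = 0.
Check two-phase: ΣzᵢKᵢ = 1.317 > 1 and Σzᵢ/Kᵢ = 1.254 > 1, so g(0) = 0.317 > 0 and g(1) = -0.254 < 0.
Iterate (Newton) starting at ψ = 0.58:
  ψ = 0.580: g = -0.1100, g' = -0.377 → ψ = 0.288
  ψ = 0.288: g = 0.0258, g' = -0.606 → ψ = 0.331
  ψ = 0.331: g = 0.0012, g' = -0.549 → ψ = 0.333
Converged at ψ = 0.333.
Compositions from xᵢ = zᵢ/(1+ψ(Kᵢ−1)), yᵢ = Kᵢxᵢ:
  1: x = 0.099, y = 0.390
  2: x = 0.442, y = 0.343
  3: x = 0.459, y = 0.268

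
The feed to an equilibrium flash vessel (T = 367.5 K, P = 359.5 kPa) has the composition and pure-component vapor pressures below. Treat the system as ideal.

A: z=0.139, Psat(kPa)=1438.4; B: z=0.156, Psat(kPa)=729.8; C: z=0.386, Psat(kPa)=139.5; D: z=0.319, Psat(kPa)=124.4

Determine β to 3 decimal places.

Raoult's law: Kᵢ = Pᵢˢᵃᵗ/P = Pᵢˢᵃᵗ/359.5.
  K_A = 1438.4/359.5 = 4.00111, K_B = 729.8/359.5 = 2.03004, K_C = 139.5/359.5 = 0.38804, K_D = 124.4/359.5 = 0.34604
Let β = V/F and solve Σ zᵢ(Kᵢ−1)/(1+β(Kᵢ−1)) = 0.
Feasibility: ΣzᵢKᵢ = 1.133, Σzᵢ/Kᵢ = 2.028 — both > 1, two phases present.
Iterate (Newton) starting at β = 0.5:
  β = 0.500: g = -0.3774, g' = -0.874 → β = 0.068
  β = 0.068: g = 0.0319, g' = -1.315 → β = 0.092
  β = 0.092: g = 0.0012, g' = -1.223 → β = 0.093
Converged at β = 0.093.

β = 0.093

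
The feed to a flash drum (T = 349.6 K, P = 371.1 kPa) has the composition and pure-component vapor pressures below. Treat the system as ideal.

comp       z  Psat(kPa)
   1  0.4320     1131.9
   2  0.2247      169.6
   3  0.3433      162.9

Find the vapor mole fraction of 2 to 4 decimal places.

y_2 = 0.1413

Raoult's law: Kᵢ = Pᵢˢᵃᵗ/P = Pᵢˢᵃᵗ/371.1.
  K_1 = 1131.9/371.1 = 3.050121, K_2 = 169.6/371.1 = 0.457020, K_3 = 162.9/371.1 = 0.438965
Let ψ = V/F and solve Σ zᵢ(Kᵢ−1)/(1+ψ(Kᵢ−1)) = 0.
Check two-phase: ΣzᵢKᵢ = 1.5710 > 1 and Σzᵢ/Kᵢ = 1.4154 > 1, so g(0) = 0.5710 > 0 and g(1) = -0.4154 < 0.
Newton iteration, ψ⁰ = 0.47:
  ψ = 0.4700: g = 0.02565, g' = -0.7897 → ψ = 0.5025
  ψ = 0.5025: g = 0.00024, g' = -0.7754 → ψ = 0.5028
Converged at ψ = 0.5028.
Compositions from xᵢ = zᵢ/(1+ψ(Kᵢ−1)), yᵢ = Kᵢxᵢ:
  1: x = 0.2127, y = 0.6488
  2: x = 0.3091, y = 0.1413
  3: x = 0.4782, y = 0.2099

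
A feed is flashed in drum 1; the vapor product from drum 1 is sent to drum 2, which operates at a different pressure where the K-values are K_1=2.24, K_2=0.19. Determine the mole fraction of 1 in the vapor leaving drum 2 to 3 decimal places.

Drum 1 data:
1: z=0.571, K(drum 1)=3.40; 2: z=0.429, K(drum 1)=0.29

y_1 (drum 2) = 0.885

Drum 1:
Rachford–Rice: g(ψ₁) = Σ zᵢ(Kᵢ−1)/(1+ψ₁(Kᵢ−1)) = 0.
Check two-phase: ΣzᵢKᵢ = 2.066 > 1 and Σzᵢ/Kᵢ = 1.647 > 1, so g(0) = 1.066 > 0 and g(1) = -0.647 < 0.
Binary case is linear: z₁(K₁−1)(1+ψ₁(K₂−1)) + z₂(K₂−1)(1+ψ₁(K₁−1)) = 0
⇒ ψ₁ = [z₁(K₁−1)+z₂(K₂−1)] / [−(K₁−1)(K₂−1)] = 1.0658/1.7040 = 0.625
Drum-1 compositions:
  1: x = 0.228, y = 0.776
  2: x = 0.772, y = 0.224
Drum-2 feed = drum-1 vapor: z₂ = (0.7762, 0.2238).
Drum 2:
Let ψ₂ = V/F and solve Σ zᵢ(Kᵢ−1)/(1+ψ₂(Kᵢ−1)) = 0.
Check two-phase: ΣzᵢKᵢ = 1.781 > 1 and Σzᵢ/Kᵢ = 1.524 > 1, so g(0) = 0.781 > 0 and g(1) = -0.524 < 0.
Binary case is linear: z₁(K₁−1)(1+ψ₂(K₂−1)) + z₂(K₂−1)(1+ψ₂(K₁−1)) = 0
⇒ ψ₂ = [z₁(K₁−1)+z₂(K₂−1)] / [−(K₁−1)(K₂−1)] = 0.7812/1.0044 = 0.778
  1: x = 0.395, y = 0.885
  2: x = 0.605, y = 0.115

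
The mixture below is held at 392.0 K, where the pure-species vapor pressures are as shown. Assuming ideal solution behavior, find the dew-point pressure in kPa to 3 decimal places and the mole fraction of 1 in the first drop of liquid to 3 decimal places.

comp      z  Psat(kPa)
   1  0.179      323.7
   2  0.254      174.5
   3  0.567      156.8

At the dew point ψ → 1, so Σzᵢ/Kᵢ = 1 with Kᵢ = Pᵢˢᵃᵗ/P ⇒ 1/P = Σzᵢ/Pᵢˢᵃᵗ.
1/P = 0.179/323.7 + 0.254/174.5 + 0.567/156.8 = 0.005625 ⇒ P = 177.789 kPa
xᵢ = zᵢP/Pᵢˢᵃᵗ ⇒ x_1 = 0.179·177.789/323.7 = 0.098

Pdew = 177.789 kPa, x_1 = 0.098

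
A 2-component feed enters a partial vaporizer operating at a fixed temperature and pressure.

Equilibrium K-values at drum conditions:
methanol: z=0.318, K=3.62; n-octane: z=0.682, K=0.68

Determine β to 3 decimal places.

Let β = V/F and solve Σ zᵢ(Kᵢ−1)/(1+β(Kᵢ−1)) = 0.
g(0) = ΣzᵢKᵢ − 1 = 0.615 and g(1) = 1 − Σzᵢ/Kᵢ = -0.091, so a root lies in (0, 1).
Newton iteration, β⁰ = 0.5:
  β = 0.500: g = 0.1009, g' = -0.508 → β = 0.699
  β = 0.699: g = 0.0133, g' = -0.388 → β = 0.733
Converged at β = 0.733.

β = 0.733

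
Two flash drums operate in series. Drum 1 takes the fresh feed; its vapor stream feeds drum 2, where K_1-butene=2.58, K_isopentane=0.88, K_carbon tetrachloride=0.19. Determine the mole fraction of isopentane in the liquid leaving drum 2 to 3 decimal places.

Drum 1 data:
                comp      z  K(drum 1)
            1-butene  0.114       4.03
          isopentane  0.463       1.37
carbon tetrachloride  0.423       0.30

Drum 1:
Rachford–Rice: g(ψ₁) = Σ zᵢ(Kᵢ−1)/(1+ψ₁(Kᵢ−1)) = 0.
Feasibility: ΣzᵢKᵢ = 1.221, Σzᵢ/Kᵢ = 1.776 — both > 1, two phases present.
Iterate (Newton) starting at ψ₁ = 0.7:
  ψ₁ = 0.700: g = -0.3338, g' = -0.944 → ψ₁ = 0.346
  ψ₁ = 0.346: g = -0.0705, g' = -0.660 → ψ₁ = 0.240
  ψ₁ = 0.240: g = 0.0017, g' = -0.704 → ψ₁ = 0.242
Converged at ψ₁ = 0.242.
Drum-1 compositions:
  1-butene: x = 0.066, y = 0.265
  isopentane: x = 0.425, y = 0.582
  carbon tetrachloride: x = 0.509, y = 0.153
Drum-2 feed = drum-1 vapor: z₂ = (0.2650, 0.5822, 0.1528).
Drum 2:
Rachford–Rice: g(ψ₂) = Σ zᵢ(Kᵢ−1)/(1+ψ₂(Kᵢ−1)) = 0.
Feasibility: ΣzᵢKᵢ = 1.225, Σzᵢ/Kᵢ = 1.568 — both > 1, two phases present.
Newton–Raphson from ψ₂ = 0.5:
  ψ₂ = 0.500: g = -0.0484, g' = -0.499 → ψ₂ = 0.403
  ψ₂ = 0.403: g = -0.0013, g' = -0.477 → ψ₂ = 0.400
Converged at ψ₂ = 0.400.
  1-butene: x = 0.162, y = 0.419
  isopentane: x = 0.612, y = 0.538
  carbon tetrachloride: x = 0.226, y = 0.043

x_isopentane (drum 2) = 0.612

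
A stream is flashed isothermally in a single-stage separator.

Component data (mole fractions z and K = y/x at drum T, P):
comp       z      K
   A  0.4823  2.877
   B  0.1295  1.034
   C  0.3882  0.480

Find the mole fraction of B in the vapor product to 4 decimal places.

y_B = 0.1302

Rachford–Rice: g(ψ) = Σ zᵢ(Kᵢ−1)/(1+ψ(Kᵢ−1)) = 0.
g(0) = ΣzᵢKᵢ − 1 = 0.7078 and g(1) = 1 − Σzᵢ/Kᵢ = -0.1016, so a root lies in (0, 1).
Newton iteration, ψ⁰ = 0.68:
  ψ = 0.6800: g = 0.08970, g' = -0.5793 → ψ = 0.8348
  ψ = 0.8348: g = 0.00021, g' = -0.5858 → ψ = 0.8352
Converged at ψ = 0.8352.
Compositions from xᵢ = zᵢ/(1+ψ(Kᵢ−1)), yᵢ = Kᵢxᵢ:
  A: x = 0.1878, y = 0.5404
  B: x = 0.1259, y = 0.1302
  C: x = 0.6862, y = 0.3294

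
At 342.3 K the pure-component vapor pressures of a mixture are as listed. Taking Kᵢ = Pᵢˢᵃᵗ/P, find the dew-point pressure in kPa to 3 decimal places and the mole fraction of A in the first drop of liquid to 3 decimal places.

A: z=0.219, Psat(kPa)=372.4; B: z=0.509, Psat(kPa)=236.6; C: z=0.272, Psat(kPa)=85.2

Pdew = 168.581 kPa, x_A = 0.099

At the dew point ψ → 1, so Σzᵢ/Kᵢ = 1 with Kᵢ = Pᵢˢᵃᵗ/P ⇒ 1/P = Σzᵢ/Pᵢˢᵃᵗ.
1/P = 0.219/372.4 + 0.509/236.6 + 0.272/85.2 = 0.005932 ⇒ P = 168.581 kPa
xᵢ = zᵢP/Pᵢˢᵃᵗ ⇒ x_A = 0.219·168.581/372.4 = 0.099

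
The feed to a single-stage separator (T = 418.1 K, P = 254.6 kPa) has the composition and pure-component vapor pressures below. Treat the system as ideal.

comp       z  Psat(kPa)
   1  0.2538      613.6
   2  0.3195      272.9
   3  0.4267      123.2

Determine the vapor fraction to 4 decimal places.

Raoult's law: Kᵢ = Pᵢˢᵃᵗ/P = Pᵢˢᵃᵗ/254.6.
  K_1 = 613.6/254.6 = 2.410055, K_2 = 272.9/254.6 = 1.071877, K_3 = 123.2/254.6 = 0.483896
Material balance + equilibrium reduce to Σ zᵢ(Kᵢ−1)/(1+ψ(Kᵢ−1)) = 0.
g(0) = ΣzᵢKᵢ − 1 = 0.1606 and g(1) = 1 − Σzᵢ/Kᵢ = -0.2852, so a root lies in (0, 1).
Iterate (Newton) starting at ψ = 0.68:
  ψ = 0.6800: g = -0.13471, g' = -0.4028 → ψ = 0.3456
  ψ = 0.3456: g = -0.00500, g' = -0.3981 → ψ = 0.3330
  ψ = 0.3330: g = 0.00002, g' = -0.4010 → ψ = 0.3331
Converged at ψ = 0.3331.

ψ = 0.3331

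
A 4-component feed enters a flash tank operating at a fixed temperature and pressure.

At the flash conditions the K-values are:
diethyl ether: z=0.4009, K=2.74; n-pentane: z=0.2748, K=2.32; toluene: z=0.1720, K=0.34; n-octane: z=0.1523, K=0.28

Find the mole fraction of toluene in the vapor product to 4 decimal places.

y_toluene = 0.1191

Iterate (Newton) starting at V/F = 0.5:
  V/F = 0.5000: g = 0.25078, g' = -0.8805 → V/F = 0.7848
  V/F = 0.7848: g = -0.01457, g' = -1.0722 → V/F = 0.7712
  V/F = 0.7712: g = -0.00016, g' = -1.0489 → V/F = 0.7711
Converged at V/F = 0.7711.
Compositions from xᵢ = zᵢ/(1+V/F(Kᵢ−1)), yᵢ = Kᵢxᵢ:
  diethyl ether: x = 0.1712, y = 0.4691
  n-pentane: x = 0.1362, y = 0.3160
  toluene: x = 0.3502, y = 0.1191
  n-octane: x = 0.3424, y = 0.0959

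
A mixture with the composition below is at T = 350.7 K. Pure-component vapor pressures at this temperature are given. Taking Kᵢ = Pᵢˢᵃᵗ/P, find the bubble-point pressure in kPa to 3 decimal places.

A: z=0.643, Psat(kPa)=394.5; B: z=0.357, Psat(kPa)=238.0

Pbub = 338.630 kPa

At the bubble point ψ → 0, so ΣzᵢKᵢ = 1 with Kᵢ = Pᵢˢᵃᵗ/P ⇒ P = ΣzᵢPᵢˢᵃᵗ.
P = 0.643·394.5 + 0.357·238.0 = 338.630 kPa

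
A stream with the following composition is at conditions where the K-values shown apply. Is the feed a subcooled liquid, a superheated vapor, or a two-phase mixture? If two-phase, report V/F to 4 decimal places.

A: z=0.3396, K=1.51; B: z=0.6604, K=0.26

subcooled liquid

ΣzᵢKᵢ = 0.6845; Σzᵢ/Kᵢ = 2.7649.
Since ΣzᵢKᵢ < 1 the mixture is below its bubble point — single liquid phase.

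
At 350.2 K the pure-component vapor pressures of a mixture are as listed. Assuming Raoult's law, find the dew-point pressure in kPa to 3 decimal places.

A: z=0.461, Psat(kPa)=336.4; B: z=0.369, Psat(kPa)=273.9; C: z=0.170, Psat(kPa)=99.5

Pdew = 225.930 kPa

At the dew point ψ → 1, so Σzᵢ/Kᵢ = 1 with Kᵢ = Pᵢˢᵃᵗ/P ⇒ 1/P = Σzᵢ/Pᵢˢᵃᵗ.
1/P = 0.461/336.4 + 0.369/273.9 + 0.170/99.5 = 0.004426 ⇒ P = 225.930 kPa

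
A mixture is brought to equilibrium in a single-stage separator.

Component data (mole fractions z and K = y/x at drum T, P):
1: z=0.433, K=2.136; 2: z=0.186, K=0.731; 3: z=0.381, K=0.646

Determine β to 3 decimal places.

β = 0.822

Material balance + equilibrium reduce to Σ zᵢ(Kᵢ−1)/(1+β(Kᵢ−1)) = 0.
g(0) = ΣzᵢKᵢ − 1 = 0.307 and g(1) = 1 − Σzᵢ/Kᵢ = -0.047, so a root lies in (0, 1).
Newton iteration, β⁰ = 0.53:
  β = 0.530: g = 0.0827, g' = -0.308 → β = 0.798
  β = 0.798: g = 0.0063, g' = -0.268 → β = 0.822
Converged at β = 0.822.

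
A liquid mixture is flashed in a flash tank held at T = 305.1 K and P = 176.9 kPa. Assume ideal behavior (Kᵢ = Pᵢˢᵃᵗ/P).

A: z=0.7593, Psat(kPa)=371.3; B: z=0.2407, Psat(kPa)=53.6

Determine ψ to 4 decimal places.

ψ = 0.8703

Raoult's law: Kᵢ = Pᵢˢᵃᵗ/P = Pᵢˢᵃᵗ/176.9.
  K_A = 371.3/176.9 = 2.098926, K_B = 53.6/176.9 = 0.302996
Material balance + equilibrium reduce to Σ zᵢ(Kᵢ−1)/(1+ψ(Kᵢ−1)) = 0.
Check two-phase: ΣzᵢKᵢ = 1.6666 > 1 and Σzᵢ/Kᵢ = 1.1562 > 1, so g(0) = 0.6666 > 0 and g(1) = -0.1562 < 0.
Binary case is linear: z₁(K₁−1)(1+ψ(K₂−1)) + z₂(K₂−1)(1+ψ(K₁−1)) = 0
⇒ ψ = [z₁(K₁−1)+z₂(K₂−1)] / [−(K₁−1)(K₂−1)] = 0.66665/0.76596 = 0.8703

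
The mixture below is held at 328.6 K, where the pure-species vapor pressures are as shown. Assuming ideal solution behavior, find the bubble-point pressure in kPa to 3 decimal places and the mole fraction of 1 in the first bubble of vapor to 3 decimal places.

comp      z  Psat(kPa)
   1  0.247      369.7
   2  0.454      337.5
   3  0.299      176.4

Pbub = 297.284 kPa, y_1 = 0.307

At the bubble point ψ → 0, so ΣzᵢKᵢ = 1 with Kᵢ = Pᵢˢᵃᵗ/P ⇒ P = ΣzᵢPᵢˢᵃᵗ.
P = 0.247·369.7 + 0.454·337.5 + 0.299·176.4 = 297.284 kPa
yᵢ = zᵢPᵢˢᵃᵗ/P ⇒ y_1 = 0.247·369.7/297.284 = 0.307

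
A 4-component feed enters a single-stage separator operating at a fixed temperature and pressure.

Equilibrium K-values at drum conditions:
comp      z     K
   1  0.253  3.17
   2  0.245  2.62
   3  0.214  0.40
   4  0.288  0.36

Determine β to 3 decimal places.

Newton iteration, β⁰ = 0.62:
  β = 0.620: g = -0.0779, g' = -0.896 → β = 0.533
  β = 0.533: g = -0.0010, g' = -0.880 → β = 0.532
Converged at β = 0.532.

β = 0.532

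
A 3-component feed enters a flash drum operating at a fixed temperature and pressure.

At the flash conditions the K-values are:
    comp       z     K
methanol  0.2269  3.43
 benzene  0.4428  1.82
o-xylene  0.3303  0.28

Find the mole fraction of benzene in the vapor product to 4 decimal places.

y_benzene = 0.5246

Material balance + equilibrium reduce to Σ zᵢ(Kᵢ−1)/(1+ψ(Kᵢ−1)) = 0.
Feasibility: ΣzᵢKᵢ = 1.6766, Σzᵢ/Kᵢ = 1.4891 — both > 1, two phases present.
Newton–Raphson from ψ = 0.5:
  ψ = 0.5000: g = 0.13485, g' = -0.8409 → ψ = 0.6604
  ψ = 0.6604: g = -0.00616, g' = -0.9451 → ψ = 0.6539
  ψ = 0.6539: g = -0.00003, g' = -0.9374 → ψ = 0.6538
Converged at ψ = 0.6538.
Compositions from xᵢ = zᵢ/(1+ψ(Kᵢ−1)), yᵢ = Kᵢxᵢ:
  methanol: x = 0.0876, y = 0.3006
  benzene: x = 0.2883, y = 0.5246
  o-xylene: x = 0.6241, y = 0.1747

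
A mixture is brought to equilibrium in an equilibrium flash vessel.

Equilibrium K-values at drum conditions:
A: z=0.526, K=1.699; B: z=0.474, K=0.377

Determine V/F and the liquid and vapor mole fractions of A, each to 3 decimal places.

V/F = 0.166, x_A = 0.471, y_A = 0.801

Rachford–Rice: g(V/F) = Σ zᵢ(Kᵢ−1)/(1+V/F(Kᵢ−1)) = 0.
Feasibility: ΣzᵢKᵢ = 1.072, Σzᵢ/Kᵢ = 1.567 — both > 1, two phases present.
Newton–Raphson from V/F = 0.42:
  V/F = 0.420: g = -0.1157, g' = -0.491 → V/F = 0.184
  V/F = 0.184: g = -0.0079, g' = -0.436 → V/F = 0.166
Converged at V/F = 0.166.
Compositions from xᵢ = zᵢ/(1+V/F(Kᵢ−1)), yᵢ = Kᵢxᵢ:
  A: x = 0.471, y = 0.801
  B: x = 0.529, y = 0.199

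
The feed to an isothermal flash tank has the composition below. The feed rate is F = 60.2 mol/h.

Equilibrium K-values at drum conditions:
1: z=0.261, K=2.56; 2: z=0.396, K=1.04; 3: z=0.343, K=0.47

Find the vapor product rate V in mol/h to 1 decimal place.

V = 29.6 mol/h

Rachford–Rice: g(ψ) = Σ zᵢ(Kᵢ−1)/(1+ψ(Kᵢ−1)) = 0.
Feasibility: ΣzᵢKᵢ = 1.241, Σzᵢ/Kᵢ = 1.213 — both > 1, two phases present.
Newton iteration, ψ⁰ = 0.67:
  ψ = 0.670: g = -0.0674, g' = -0.384 → ψ = 0.495
  ψ = 0.495: g = -0.0010, g' = -0.380 → ψ = 0.492
Converged at ψ = 0.492.
Then V = ψ·F = 0.4919·60.2 = 29.6 mol/h and L = F − V = 30.6 mol/h.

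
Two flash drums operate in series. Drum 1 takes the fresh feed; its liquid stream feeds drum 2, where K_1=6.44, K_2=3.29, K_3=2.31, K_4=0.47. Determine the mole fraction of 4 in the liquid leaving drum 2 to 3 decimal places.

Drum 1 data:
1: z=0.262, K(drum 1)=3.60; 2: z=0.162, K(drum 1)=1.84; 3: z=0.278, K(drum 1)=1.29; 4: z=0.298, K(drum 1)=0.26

Drum 1:
Let ψ₁ = V/F and solve Σ zᵢ(Kᵢ−1)/(1+ψ₁(Kᵢ−1)) = 0.
Check two-phase: ΣzᵢKᵢ = 1.677 > 1 and Σzᵢ/Kᵢ = 1.522 > 1, so g(0) = 0.677 > 0 and g(1) = -0.522 < 0.
Newton–Raphson from ψ₁ = 0.47:
  ψ₁ = 0.470: g = 0.1370, g' = -0.819 → ψ₁ = 0.637
  ψ₁ = 0.637: g = -0.0042, g' = -0.900 → ψ₁ = 0.633
Converged at ψ₁ = 0.633.
Drum-1 compositions:
  1: x = 0.099, y = 0.357
  2: x = 0.106, y = 0.195
  3: x = 0.235, y = 0.303
  4: x = 0.560, y = 0.146
Drum-2 feed = drum-1 liquid: z₂ = (0.0991, 0.1058, 0.2349, 0.5602).
Drum 2:
Let ψ₂ = V/F and solve Σ zᵢ(Kᵢ−1)/(1+ψ₂(Kᵢ−1)) = 0.
Feasibility: ΣzᵢKᵢ = 1.792, Σzᵢ/Kᵢ = 1.341 — both > 1, two phases present.
Newton iteration, ψ₂⁰ = 0.5:
  ψ₂ = 0.500: g = 0.0398, g' = -0.771 → ψ₂ = 0.552
  ψ₂ = 0.552: g = 0.0008, g' = -0.742 → ψ₂ = 0.553
Converged at ψ₂ = 0.553.
  1: x = 0.025, y = 0.159
  2: x = 0.047, y = 0.154
  3: x = 0.136, y = 0.315
  4: x = 0.792, y = 0.372

x_4 (drum 2) = 0.792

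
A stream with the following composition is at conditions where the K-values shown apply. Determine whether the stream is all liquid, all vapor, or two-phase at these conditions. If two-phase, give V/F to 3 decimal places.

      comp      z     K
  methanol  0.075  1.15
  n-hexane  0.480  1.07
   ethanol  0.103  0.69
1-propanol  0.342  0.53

all liquid

ΣzᵢKᵢ = 0.852; Σzᵢ/Kᵢ = 1.308.
Since ΣzᵢKᵢ < 1 the mixture is below its bubble point — single liquid phase.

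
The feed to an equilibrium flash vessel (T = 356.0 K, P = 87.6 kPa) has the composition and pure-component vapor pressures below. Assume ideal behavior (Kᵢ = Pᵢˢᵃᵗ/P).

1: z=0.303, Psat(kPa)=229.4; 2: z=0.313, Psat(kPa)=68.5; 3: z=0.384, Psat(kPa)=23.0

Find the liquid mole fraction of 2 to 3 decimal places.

x_2 = 0.324

Raoult's law: Kᵢ = Pᵢˢᵃᵗ/P = Pᵢˢᵃᵗ/87.6.
  K_1 = 229.4/87.6 = 2.61872, K_2 = 68.5/87.6 = 0.78196, K_3 = 23.0/87.6 = 0.26256
Newton–Raphson from ψ = 0.32:
  ψ = 0.320: g = -0.1209, g' = -0.719 → ψ = 0.152
  ψ = 0.152: g = 0.0041, g' = -0.792 → ψ = 0.157
Converged at ψ = 0.157.
Compositions from xᵢ = zᵢ/(1+ψ(Kᵢ−1)), yᵢ = Kᵢxᵢ:
  1: x = 0.242, y = 0.633
  2: x = 0.324, y = 0.253
  3: x = 0.434, y = 0.114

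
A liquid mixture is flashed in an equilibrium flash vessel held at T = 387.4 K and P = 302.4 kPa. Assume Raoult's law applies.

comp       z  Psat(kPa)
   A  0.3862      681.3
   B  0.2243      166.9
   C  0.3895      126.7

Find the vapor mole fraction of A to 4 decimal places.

Raoult's law: Kᵢ = Pᵢˢᵃᵗ/P = Pᵢˢᵃᵗ/302.4.
  K_A = 681.3/302.4 = 2.252976, K_B = 166.9/302.4 = 0.551918, K_C = 126.7/302.4 = 0.418981
Newton iteration, ψ⁰ = 0.5:
  ψ = 0.5000: g = -0.15098, g' = -0.5652 → ψ = 0.2329
  ψ = 0.2329: g = 0.00067, g' = -0.5953 → ψ = 0.2340
Converged at ψ = 0.2340.
Compositions from xᵢ = zᵢ/(1+ψ(Kᵢ−1)), yᵢ = Kᵢxᵢ:
  A: x = 0.2986, y = 0.6728
  B: x = 0.2506, y = 0.1383
  C: x = 0.4508, y = 0.1889

y_A = 0.6728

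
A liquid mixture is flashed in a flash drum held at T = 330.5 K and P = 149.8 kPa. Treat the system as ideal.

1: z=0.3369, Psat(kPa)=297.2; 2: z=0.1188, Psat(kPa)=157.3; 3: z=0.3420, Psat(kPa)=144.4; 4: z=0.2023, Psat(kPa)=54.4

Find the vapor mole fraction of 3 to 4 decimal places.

Raoult's law: Kᵢ = Pᵢˢᵃᵗ/P = Pᵢˢᵃᵗ/149.8.
  K_1 = 297.2/149.8 = 1.983979, K_2 = 157.3/149.8 = 1.050067, K_3 = 144.4/149.8 = 0.963952, K_4 = 54.4/149.8 = 0.363151
Rachford–Rice: g(V/F) = Σ zᵢ(Kᵢ−1)/(1+V/F(Kᵢ−1)) = 0.
Check two-phase: ΣzᵢKᵢ = 1.1963 > 1 and Σzᵢ/Kᵢ = 1.1948 > 1, so g(0) = 0.1963 > 0 and g(1) = -0.1948 < 0.
Newton iteration, V/F⁰ = 0.46:
  V/F = 0.4600: g = 0.03927, g' = -0.3195 → V/F = 0.5829
  V/F = 0.5829: g = -0.00105, g' = -0.3400 → V/F = 0.5798
Converged at V/F = 0.5798.
Compositions from xᵢ = zᵢ/(1+V/F(Kᵢ−1)), yᵢ = Kᵢxᵢ:
  1: x = 0.2145, y = 0.4256
  2: x = 0.1154, y = 0.1212
  3: x = 0.3493, y = 0.3367
  4: x = 0.3207, y = 0.1165

y_3 = 0.3367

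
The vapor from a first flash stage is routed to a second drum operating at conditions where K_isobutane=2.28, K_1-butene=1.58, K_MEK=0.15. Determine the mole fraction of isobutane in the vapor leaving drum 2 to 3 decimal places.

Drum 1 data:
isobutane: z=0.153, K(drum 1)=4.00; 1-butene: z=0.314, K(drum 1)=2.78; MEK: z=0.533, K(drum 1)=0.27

Drum 1:
Let ψ₁ = V/F and solve Σ zᵢ(Kᵢ−1)/(1+ψ₁(Kᵢ−1)) = 0.
Check two-phase: ΣzᵢKᵢ = 1.629 > 1 and Σzᵢ/Kᵢ = 2.125 > 1, so g(0) = 0.629 > 0 and g(1) = -1.125 < 0.
Newton iteration, ψ₁⁰ = 0.5:
  ψ₁ = 0.500: g = -0.1334, g' = -1.203 → ψ₁ = 0.389
  ψ₁ = 0.389: g = -0.0015, g' = -1.195 → ψ₁ = 0.388
Converged at ψ₁ = 0.388.
Drum-1 compositions:
  isobutane: x = 0.071, y = 0.283
  1-butene: x = 0.186, y = 0.516
  MEK: x = 0.744, y = 0.201
Drum-2 feed = drum-1 vapor: z₂ = (0.2829, 0.5164, 0.2008).
Drum 2:
Newton–Raphson from ψ₂ = 0.5:
  ψ₂ = 0.500: g = 0.1562, g' = -0.715 → ψ₂ = 0.718
  ψ₂ = 0.718: g = -0.0381, g' = -1.169 → ψ₂ = 0.686
  ψ₂ = 0.686: g = -0.0019, g' = -1.054 → ψ₂ = 0.684
Converged at ψ₂ = 0.684.
  isobutane: x = 0.151, y = 0.344
  1-butene: x = 0.370, y = 0.584
  MEK: x = 0.479, y = 0.072

y_isobutane (drum 2) = 0.344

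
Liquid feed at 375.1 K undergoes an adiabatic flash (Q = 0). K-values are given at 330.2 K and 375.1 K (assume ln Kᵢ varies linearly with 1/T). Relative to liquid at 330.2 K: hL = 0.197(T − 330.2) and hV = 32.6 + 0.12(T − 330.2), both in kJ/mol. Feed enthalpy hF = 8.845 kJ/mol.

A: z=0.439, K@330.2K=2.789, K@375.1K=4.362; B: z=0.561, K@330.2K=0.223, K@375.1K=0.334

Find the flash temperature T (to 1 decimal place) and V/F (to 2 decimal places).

T = 331.8 K, V/F = 0.26

Adiabatic flash: solve Rachford–Rice at each trial T, then check hF = ψ·hV(T) + (1−ψ)·hL(T).
  T = 330.2 K: K = (2.789, 0.223), RR gives ψ = 0.251, H_out = 8.196 kJ/mol
  T = 375.1 K: K = (4.362, 0.334), RR gives ψ = 0.492, H_out = 23.192 kJ/mol
  T = 352.6 K: K = (3.536, 0.276), RR gives ψ = 0.385, H_out = 16.313 kJ/mol
  T = 341.4 K: K = (3.153, 0.249), RR gives ψ = 0.324, H_out = 12.490 kJ/mol
  T = 335.8 K: K = (2.968, 0.236), RR gives ψ = 0.290, H_out = 10.417 kJ/mol
  T = 333.0 K: K = (2.878, 0.229), RR gives ψ = 0.271, H_out = 9.327 kJ/mol
  T = 331.6 K: K = (2.833, 0.226), RR gives ψ = 0.261, H_out = 8.767 kJ/mol
Linear interpolation between T = 331.6 (H_out = 8.767) and T = 333.0 (H_out = 9.327) on hF = 8.845 gives T ≈ 331.8 K, at which ψ = 0.26.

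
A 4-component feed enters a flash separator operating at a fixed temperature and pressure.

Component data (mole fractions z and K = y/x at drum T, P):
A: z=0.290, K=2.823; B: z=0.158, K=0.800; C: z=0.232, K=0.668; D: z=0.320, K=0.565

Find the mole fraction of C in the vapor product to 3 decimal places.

y_C = 0.181

Newton–Raphson from ψ = 0.67:
  ψ = 0.670: g = -0.0940, g' = -0.367 → ψ = 0.414
  ψ = 0.414: g = 0.0080, g' = -0.445 → ψ = 0.431
  ψ = 0.431: g = 0.0001, g' = -0.436 → ψ = 0.432
Converged at ψ = 0.432.
Compositions from xᵢ = zᵢ/(1+ψ(Kᵢ−1)), yᵢ = Kᵢxᵢ:
  A: x = 0.162, y = 0.458
  B: x = 0.173, y = 0.138
  C: x = 0.271, y = 0.181
  D: x = 0.394, y = 0.223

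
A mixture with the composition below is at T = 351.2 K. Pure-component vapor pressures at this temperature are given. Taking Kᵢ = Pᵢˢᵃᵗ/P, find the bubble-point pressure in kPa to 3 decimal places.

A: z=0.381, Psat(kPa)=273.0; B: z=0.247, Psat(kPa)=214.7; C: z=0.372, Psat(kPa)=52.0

At the bubble point ψ → 0, so ΣzᵢKᵢ = 1 with Kᵢ = Pᵢˢᵃᵗ/P ⇒ P = ΣzᵢPᵢˢᵃᵗ.
P = 0.381·273.0 + 0.247·214.7 + 0.372·52.0 = 176.388 kPa

Pbub = 176.388 kPa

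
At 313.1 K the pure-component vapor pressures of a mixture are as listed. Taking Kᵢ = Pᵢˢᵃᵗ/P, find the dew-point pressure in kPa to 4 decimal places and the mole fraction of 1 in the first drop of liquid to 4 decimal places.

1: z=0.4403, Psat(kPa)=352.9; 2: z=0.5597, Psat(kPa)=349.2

At the dew point ψ → 1, so Σzᵢ/Kᵢ = 1 with Kᵢ = Pᵢˢᵃᵗ/P ⇒ 1/P = Σzᵢ/Pᵢˢᵃᵗ.
1/P = 0.4403/352.9 + 0.5597/349.2 = 0.0028505 ⇒ P = 350.8195 kPa
xᵢ = zᵢP/Pᵢˢᵃᵗ ⇒ x_1 = 0.4403·350.8195/352.9 = 0.4377

Pdew = 350.8195 kPa, x_1 = 0.4377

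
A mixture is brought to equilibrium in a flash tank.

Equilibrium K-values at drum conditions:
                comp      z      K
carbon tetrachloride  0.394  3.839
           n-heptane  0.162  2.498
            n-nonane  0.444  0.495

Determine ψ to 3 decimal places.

Let ψ = V/F and solve Σ zᵢ(Kᵢ−1)/(1+ψ(Kᵢ−1)) = 0.
g(0) = ΣzᵢKᵢ − 1 = 1.137 and g(1) = 1 − Σzᵢ/Kᵢ = -0.064, so a root lies in (0, 1).
Newton iteration, ψ⁰ = 0.5:
  ψ = 0.500: g = 0.3011, g' = -0.864 → ψ = 0.849
  ψ = 0.849: g = 0.0426, g' = -0.690 → ψ = 0.910
Converged at ψ = 0.910.

ψ = 0.910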